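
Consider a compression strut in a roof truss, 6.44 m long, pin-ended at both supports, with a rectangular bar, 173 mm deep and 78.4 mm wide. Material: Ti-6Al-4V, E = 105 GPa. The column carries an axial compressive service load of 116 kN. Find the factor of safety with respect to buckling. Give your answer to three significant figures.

n ≈ 1.50

Buckling occurs about the weak axis: I_min = h·b³/12 with b = 78.4 mm (the shorter side).
I_min = 173×78.4³/12 = 6.947×10^6 mm⁴
I = 6.947×10^6 mm⁴ = 6.947×10^-6 m⁴
Effective length L_e = K·L = 1 × 6.44 = 6.440 m
P_cr = π²EI / L_e² = π² × 105×10⁹ × 6.947×10^-6 / 6.440² = 1.736×10^5 N
Factor of safety n = P_cr / P = 173.59 / 116 = 1.50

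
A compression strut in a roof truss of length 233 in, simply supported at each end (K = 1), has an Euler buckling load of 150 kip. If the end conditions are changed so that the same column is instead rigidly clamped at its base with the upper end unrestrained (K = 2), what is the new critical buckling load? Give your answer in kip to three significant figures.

P_cr ≈ 37.5 kip

P_cr ∝ 1/K², so P_cr,new = P_cr,old × (K_old/K_new)² = 150 × (1/2)²
= 150 × 0.2500 = 37.5 kip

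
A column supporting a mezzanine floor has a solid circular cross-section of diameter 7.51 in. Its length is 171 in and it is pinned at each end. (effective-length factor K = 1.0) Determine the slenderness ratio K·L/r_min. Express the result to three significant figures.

λ ≈ 91.1

I = πd⁴/64 = π×7.51⁴/64 = 156.1 in⁴
A = 44.30 in²;  r_min = √(I/A) = √(156.1/44.30) = 1.878 in
L_e = K·L = 1 × 171 = 171.0 in
λ = L_e / r_min = 171.00 / 1.878 = 91.1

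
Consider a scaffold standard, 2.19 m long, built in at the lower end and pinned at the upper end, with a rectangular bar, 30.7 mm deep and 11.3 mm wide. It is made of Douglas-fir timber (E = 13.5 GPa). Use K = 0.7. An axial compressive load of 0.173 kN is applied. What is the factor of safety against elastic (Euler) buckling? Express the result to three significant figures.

Buckling occurs about the weak axis: I_min = h·b³/12 with b = 11.3 mm (the shorter side).
I_min = 30.7×11.3³/12 = 3.691×10^3 mm⁴
I = 3.691×10^3 mm⁴ = 3.691×10^-9 m⁴
Effective length L_e = K·L = 0.7 × 2.19 = 1.533 m
P_cr = π²EI / L_e² = π² × 13.5×10⁹ × 3.691×10^-9 / 1.533² = 209.3 N
Factor of safety n = P_cr / P = 0.20929 / 0.173 = 1.21

n ≈ 1.21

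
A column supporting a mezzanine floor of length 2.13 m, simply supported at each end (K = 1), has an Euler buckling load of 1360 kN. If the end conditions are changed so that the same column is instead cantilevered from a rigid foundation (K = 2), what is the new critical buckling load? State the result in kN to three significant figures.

P_cr ≈ 340 kN

P_cr ∝ 1/K², so P_cr,new = P_cr,old × (K_old/K_new)² = 1360 × (1/2)²
= 1360 × 0.2500 = 340 kN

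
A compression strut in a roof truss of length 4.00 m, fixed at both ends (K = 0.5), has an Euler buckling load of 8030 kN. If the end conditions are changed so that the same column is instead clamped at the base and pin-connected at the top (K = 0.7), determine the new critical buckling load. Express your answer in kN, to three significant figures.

P_cr ≈ 4100 kN

P_cr ∝ 1/K², so P_cr,new = P_cr,old × (K_old/K_new)² = 8030 × (0.5/0.7)²
= 8030 × 0.5102 = 4100 kN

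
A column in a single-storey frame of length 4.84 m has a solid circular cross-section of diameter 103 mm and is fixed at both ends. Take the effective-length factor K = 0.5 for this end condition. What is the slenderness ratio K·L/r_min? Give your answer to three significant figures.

λ ≈ 94.0

For a solid circle r = d/4 = 103/4 = 25.75 mm
L_e = K·L = 0.5 × 4.84 m = 2.420 m = 2420.0 mm
λ = L_e / r_min = 2420.0 / 25.75 = 94.0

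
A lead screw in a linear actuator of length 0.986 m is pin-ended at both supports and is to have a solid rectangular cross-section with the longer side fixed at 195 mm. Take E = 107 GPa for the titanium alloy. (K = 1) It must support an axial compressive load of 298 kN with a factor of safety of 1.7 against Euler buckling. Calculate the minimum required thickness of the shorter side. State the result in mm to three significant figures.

Required P_cr = n·P = 1.7 × 298 = 506.6 kN
L_e = K·L = 1 × 0.986 = 0.9860 m
Required I = P_cr·L_e²/(π²E) = 5.066×10^5 × 0.9860² / (π² × 1.07×10^11) = 4.664×10^-7 m⁴
I_req = 4.664×10^5 mm⁴
Rectangle, weak axis: I_min = h·b³/12 with h = 195 mm fixed  ⇒  b = (12I/h)^(1/3) = 30.6 mm

b ≈ 30.6 mm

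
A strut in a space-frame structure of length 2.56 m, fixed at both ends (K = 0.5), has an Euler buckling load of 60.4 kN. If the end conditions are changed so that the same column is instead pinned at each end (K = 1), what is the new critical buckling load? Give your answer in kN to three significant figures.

P_cr ≈ 15.1 kN

P_cr ∝ 1/K², so P_cr,new = P_cr,old × (K_old/K_new)² = 60.4 × (0.5/1)²
= 60.4 × 0.2500 = 15.1 kN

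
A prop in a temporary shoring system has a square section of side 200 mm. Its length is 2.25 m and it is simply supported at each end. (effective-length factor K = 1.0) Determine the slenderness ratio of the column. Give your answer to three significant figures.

I = a⁴/12 = 200⁴/12 = 1.333×10^8 mm⁴
A = 4.000×10^4 mm²;  r_min = √(I/A) = √(1.333×10^8/4.000×10^4) = 57.74 mm
L_e = K·L = 1 × 2.25 m = 2.250 m = 2250.0 mm
λ = L_e / r_min = 2250.0 / 57.74 = 39.0

λ ≈ 39.0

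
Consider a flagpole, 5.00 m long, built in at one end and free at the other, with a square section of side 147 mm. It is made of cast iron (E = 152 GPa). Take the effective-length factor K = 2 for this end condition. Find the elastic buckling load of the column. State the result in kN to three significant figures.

I = a⁴/12 = 147⁴/12 = 3.891×10^7 mm⁴
I = 3.891×10^7 mm⁴ = 3.891×10^-5 m⁴
Effective length L_e = K·L = 2 × 5.00 = 10.00 m
P_cr = π²EI / L_e² = π² × 152×10⁹ × 3.891×10^-5 / 10.00² = 5.838×10^5 N

P_cr ≈ 584 kN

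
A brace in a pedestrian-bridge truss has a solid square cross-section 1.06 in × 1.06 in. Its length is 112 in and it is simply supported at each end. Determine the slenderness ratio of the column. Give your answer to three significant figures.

λ ≈ 366

I = a⁴/12 = 1.06⁴/12 = 0.1052 in⁴
A = 1.124 in²;  r_min = √(I/A) = √(0.1052/1.124) = 0.3060 in
L_e = K·L = 1 × 112 = 112.0 in
λ = L_e / r_min = 112.00 / 0.3060 = 366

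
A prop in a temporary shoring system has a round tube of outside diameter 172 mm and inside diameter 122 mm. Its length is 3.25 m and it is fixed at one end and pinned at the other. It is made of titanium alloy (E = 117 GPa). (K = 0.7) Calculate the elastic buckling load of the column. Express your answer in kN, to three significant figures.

d_o = 172 mm, d_i = 122 mm
I = π(d_o⁴ − d_i⁴)/64 = π(172⁴ − 122.0⁴)/64 = 3.209×10^7 mm⁴
I = 3.209×10^7 mm⁴ = 3.209×10^-5 m⁴
Effective length L_e = K·L = 0.7 × 3.25 = 2.275 m
P_cr = π²EI / L_e² = π² × 117×10⁹ × 3.209×10^-5 / 2.275² = 7.159×10^6 N

P_cr ≈ 7160 kN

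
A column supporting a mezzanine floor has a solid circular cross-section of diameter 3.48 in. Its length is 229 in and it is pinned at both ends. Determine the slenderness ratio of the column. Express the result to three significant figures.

For a solid circle r = d/4 = 3.48/4 = 0.8700 in
L_e = K·L = 1 × 229 = 229.0 in
λ = L_e / r_min = 229.00 / 0.8700 = 263

λ ≈ 263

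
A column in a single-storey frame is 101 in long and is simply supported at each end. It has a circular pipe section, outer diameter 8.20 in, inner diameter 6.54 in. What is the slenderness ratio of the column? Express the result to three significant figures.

λ ≈ 38.5

d_o = 8.20 in, d_i = 6.54 in
I = π(d_o⁴ − d_i⁴)/64 = π(8.20⁴ − 6.540⁴)/64 = 132.1 in⁴
A = 19.22 in²;  r_min = √(I/A) = √(132.1/19.22) = 2.622 in
L_e = K·L = 1 × 101 = 101.0 in
λ = L_e / r_min = 101.00 / 2.622 = 38.5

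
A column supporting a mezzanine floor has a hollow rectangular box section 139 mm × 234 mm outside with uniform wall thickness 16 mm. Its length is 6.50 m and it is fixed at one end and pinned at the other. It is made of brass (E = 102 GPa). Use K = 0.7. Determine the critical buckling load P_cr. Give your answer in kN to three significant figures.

P_cr ≈ 1540 kN

Inner dimensions: h_i = 234 − 2×16 = 202.0 mm, b_i = 139 − 2×16 = 107.0 mm
Weak-axis I_min = (h_o·b_o³ − h_i·b_i³)/12 with b_o = 139, b_i = 107.0 mm (shorter outer/inner sides).
I_min = (234×139³ − 202.0×107.0³)/12 = 3.175×10^7 mm⁴
I = 3.175×10^7 mm⁴ = 3.175×10^-5 m⁴
Effective length L_e = K·L = 0.7 × 6.50 = 4.550 m
P_cr = π²EI / L_e² = π² × 102×10⁹ × 3.175×10^-5 / 4.550² = 1.544×10^6 N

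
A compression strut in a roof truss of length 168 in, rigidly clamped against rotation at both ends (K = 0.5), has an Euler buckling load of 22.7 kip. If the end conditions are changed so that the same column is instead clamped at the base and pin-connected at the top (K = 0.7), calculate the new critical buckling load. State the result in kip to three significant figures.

P_cr ∝ 1/K², so P_cr,new = P_cr,old × (K_old/K_new)² = 22.7 × (0.5/0.7)²
= 22.7 × 0.5102 = 11.6 kip

P_cr ≈ 11.6 kip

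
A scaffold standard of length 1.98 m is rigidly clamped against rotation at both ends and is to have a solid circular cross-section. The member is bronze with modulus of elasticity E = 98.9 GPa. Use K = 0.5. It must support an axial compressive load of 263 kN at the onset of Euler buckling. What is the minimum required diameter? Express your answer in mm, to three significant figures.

d ≈ 48.2 mm

L_e = K·L = 0.5 × 1.98 = 0.9900 m
Required I = P_cr·L_e²/(π²E) = 2.630×10^5 × 0.9900² / (π² × 9.89×10^10) = 2.641×10^-7 m⁴
I_req = 2.641×10^5 mm⁴
Solid circle: I = πd⁴/64  ⇒  d = (64I/π)^(1/4) = (64×2.641×10^5/π)^(1/4) = 48.2 mm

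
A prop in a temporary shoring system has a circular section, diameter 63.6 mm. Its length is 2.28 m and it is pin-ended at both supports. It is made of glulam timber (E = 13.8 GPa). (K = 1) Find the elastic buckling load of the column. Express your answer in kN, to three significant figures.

P_cr ≈ 21.0 kN

I = πd⁴/64 = π×63.6⁴/64 = 8.032×10^5 mm⁴
I = 8.032×10^5 mm⁴ = 8.032×10^-7 m⁴
Effective length L_e = K·L = 1 × 2.28 = 2.280 m
P_cr = π²EI / L_e² = π² × 13.8×10⁹ × 8.032×10^-7 / 2.280² = 2.104×10^4 N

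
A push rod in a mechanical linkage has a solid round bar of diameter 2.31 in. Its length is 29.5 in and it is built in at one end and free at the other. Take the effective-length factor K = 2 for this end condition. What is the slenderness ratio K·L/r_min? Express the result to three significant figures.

λ ≈ 102

I = πd⁴/64 = π×2.31⁴/64 = 1.398 in⁴
A = 4.191 in²;  r_min = √(I/A) = √(1.398/4.191) = 0.5775 in
L_e = K·L = 2 × 29.5 = 59.00 in
λ = L_e / r_min = 59.000 / 0.5775 = 102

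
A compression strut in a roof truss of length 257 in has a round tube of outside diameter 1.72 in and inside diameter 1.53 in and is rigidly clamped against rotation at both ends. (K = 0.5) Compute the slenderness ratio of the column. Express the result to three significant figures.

λ ≈ 223

d_o = 1.72 in, d_i = 1.53 in
I = π(d_o⁴ − d_i⁴)/64 = π(1.72⁴ − 1.530⁴)/64 = 0.1606 in⁴
A = 0.4850 in²;  r_min = √(I/A) = √(0.1606/0.4850) = 0.5755 in
L_e = K·L = 0.5 × 257 = 128.5 in
λ = L_e / r_min = 128.50 / 0.5755 = 223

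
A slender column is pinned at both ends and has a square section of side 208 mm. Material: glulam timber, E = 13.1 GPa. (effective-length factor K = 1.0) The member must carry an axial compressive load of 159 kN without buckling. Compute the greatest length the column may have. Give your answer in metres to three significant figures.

I = a⁴/12 = 208⁴/12 = 1.560×10^8 mm⁴
I = 1.560×10^-4 m⁴
At the buckling limit P_cr = P = 1.590×10^5 N
From P_cr = π²EI/(K·L)²:  L = (1/K)·√(π²EI/P_cr) = (1/1)·√(π²×1.31×10^10×1.560×10^-4/1.590×10^5)
L = 11.3 m

L_max ≈ 11.3 m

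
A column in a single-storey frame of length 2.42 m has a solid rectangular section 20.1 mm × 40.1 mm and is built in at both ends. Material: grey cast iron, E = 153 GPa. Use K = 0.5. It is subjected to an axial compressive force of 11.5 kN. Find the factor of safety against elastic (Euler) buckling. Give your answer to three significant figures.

Buckling occurs about the weak axis: I_min = h·b³/12 with b = 20.1 mm (the shorter side).
I_min = 40.1×20.1³/12 = 2.714×10^4 mm⁴
I = 2.714×10^4 mm⁴ = 2.714×10^-8 m⁴
Effective length L_e = K·L = 0.5 × 2.42 = 1.210 m
P_cr = π²EI / L_e² = π² × 153×10⁹ × 2.714×10^-8 / 1.210² = 2.799×10^4 N
Factor of safety n = P_cr / P = 27.988 / 11.5 = 2.43

n ≈ 2.43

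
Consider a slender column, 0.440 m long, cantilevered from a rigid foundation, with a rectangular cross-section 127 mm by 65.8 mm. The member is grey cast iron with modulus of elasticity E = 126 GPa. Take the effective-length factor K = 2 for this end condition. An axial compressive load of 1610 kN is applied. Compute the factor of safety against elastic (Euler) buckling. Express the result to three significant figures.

Buckling occurs about the weak axis: I_min = h·b³/12 with b = 65.8 mm (the shorter side).
I_min = 127×65.8³/12 = 3.015×10^6 mm⁴
I = 3.015×10^6 mm⁴ = 3.015×10^-6 m⁴
Effective length L_e = K·L = 2 × 0.440 = 0.8800 m
P_cr = π²EI / L_e² = π² × 126×10⁹ × 3.015×10^-6 / 0.8800² = 4.842×10^6 N
Factor of safety n = P_cr / P = 4841.8 / 1610 = 3.01

n ≈ 3.01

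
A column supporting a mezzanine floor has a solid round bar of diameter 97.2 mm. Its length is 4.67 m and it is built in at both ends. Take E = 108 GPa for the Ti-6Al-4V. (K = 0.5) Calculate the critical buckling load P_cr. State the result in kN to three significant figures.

P_cr ≈ 857 kN

I = πd⁴/64 = π×97.2⁴/64 = 4.382×10^6 mm⁴
I = 4.382×10^6 mm⁴ = 4.382×10^-6 m⁴
Effective length L_e = K·L = 0.5 × 4.67 = 2.335 m
P_cr = π²EI / L_e² = π² × 108×10⁹ × 4.382×10^-6 / 2.335² = 8.566×10^5 N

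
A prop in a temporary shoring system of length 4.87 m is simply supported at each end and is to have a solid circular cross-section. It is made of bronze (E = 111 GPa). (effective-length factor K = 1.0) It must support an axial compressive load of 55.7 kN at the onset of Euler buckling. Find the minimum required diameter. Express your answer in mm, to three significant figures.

L_e = K·L = 1 × 4.87 = 4.870 m
Required I = P_cr·L_e²/(π²E) = 5.570×10^4 × 4.870² / (π² × 1.11×10^11) = 1.206×10^-6 m⁴
I_req = 1.206×10^6 mm⁴
Solid circle: I = πd⁴/64  ⇒  d = (64I/π)^(1/4) = (64×1.206×10^6/π)^(1/4) = 70.4 mm

d ≈ 70.4 mm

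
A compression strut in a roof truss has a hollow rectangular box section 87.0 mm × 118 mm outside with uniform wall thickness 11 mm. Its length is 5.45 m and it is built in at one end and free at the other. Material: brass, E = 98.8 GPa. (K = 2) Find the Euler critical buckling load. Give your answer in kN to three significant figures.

P_cr ≈ 35.1 kN

Inner dimensions: h_i = 118 − 2×11 = 96.00 mm, b_i = 87.0 − 2×11 = 65.00 mm
Weak-axis I_min = (h_o·b_o³ − h_i·b_i³)/12 with b_o = 87.0, b_i = 65.00 mm (shorter outer/inner sides).
I_min = (118×87.0³ − 96.00×65.00³)/12 = 4.278×10^6 mm⁴
I = 4.278×10^6 mm⁴ = 4.278×10^-6 m⁴
Effective length L_e = K·L = 2 × 5.45 = 10.90 m
P_cr = π²EI / L_e² = π² × 98.8×10⁹ × 4.278×10^-6 / 10.90² = 3.511×10^4 N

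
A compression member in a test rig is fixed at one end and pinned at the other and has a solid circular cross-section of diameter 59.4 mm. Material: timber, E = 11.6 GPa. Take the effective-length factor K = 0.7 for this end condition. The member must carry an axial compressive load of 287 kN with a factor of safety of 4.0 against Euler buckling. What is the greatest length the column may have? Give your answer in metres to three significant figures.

L_max ≈ 0.353 m

I = πd⁴/64 = π×59.4⁴/64 = 6.111×10^5 mm⁴
I = 6.111×10^-7 m⁴
Required critical load P_cr = n·P = 4.0 × 287 = 1148 kN = 1.148×10^6 N
From P_cr = π²EI/(K·L)²:  L = (1/K)·√(π²EI/P_cr) = (1/0.7)·√(π²×1.16×10^10×6.111×10^-7/1.148×10^6)
L = 0.353 m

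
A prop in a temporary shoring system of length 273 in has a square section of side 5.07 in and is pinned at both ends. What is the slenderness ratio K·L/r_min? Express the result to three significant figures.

λ ≈ 187

For a square r = a/√12 = 5.07/√12 = 1.464 in
L_e = K·L = 1 × 273 = 273.0 in
λ = L_e / r_min = 273.00 / 1.464 = 187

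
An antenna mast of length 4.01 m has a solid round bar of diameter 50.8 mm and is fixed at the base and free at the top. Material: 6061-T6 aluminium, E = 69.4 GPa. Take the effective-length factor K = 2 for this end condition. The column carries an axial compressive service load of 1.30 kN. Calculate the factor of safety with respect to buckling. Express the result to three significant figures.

I = πd⁴/64 = π×50.8⁴/64 = 3.269×10^5 mm⁴
I = 3.269×10^5 mm⁴ = 3.269×10^-7 m⁴
Effective length L_e = K·L = 2 × 4.01 = 8.020 m
P_cr = π²EI / L_e² = π² × 69.4×10⁹ × 3.269×10^-7 / 8.020² = 3.481×10^3 N
Factor of safety n = P_cr / P = 3.4813 / 1.30 = 2.68

n ≈ 2.68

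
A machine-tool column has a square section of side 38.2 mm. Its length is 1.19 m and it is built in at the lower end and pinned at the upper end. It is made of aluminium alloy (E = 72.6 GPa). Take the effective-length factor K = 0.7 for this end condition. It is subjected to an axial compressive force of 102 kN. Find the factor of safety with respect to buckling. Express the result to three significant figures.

n ≈ 1.80

I = a⁴/12 = 38.2⁴/12 = 1.774×10^5 mm⁴
I = 1.774×10^5 mm⁴ = 1.774×10^-7 m⁴
Effective length L_e = K·L = 0.7 × 1.19 = 0.8330 m
P_cr = π²EI / L_e² = π² × 72.6×10⁹ × 1.774×10^-7 / 0.8330² = 1.832×10^5 N
Factor of safety n = P_cr / P = 183.24 / 102 = 1.80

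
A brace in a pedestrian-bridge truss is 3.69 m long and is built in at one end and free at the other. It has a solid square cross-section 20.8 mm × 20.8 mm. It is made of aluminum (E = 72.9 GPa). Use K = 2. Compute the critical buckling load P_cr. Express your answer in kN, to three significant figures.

P_cr ≈ 0.206 kN

I = a⁴/12 = 20.8⁴/12 = 1.560×10^4 mm⁴
I = 1.560×10^4 mm⁴ = 1.560×10^-8 m⁴
Effective length L_e = K·L = 2 × 3.69 = 7.380 m
P_cr = π²EI / L_e² = π² × 72.9×10⁹ × 1.560×10^-8 / 7.380² = 206.1 N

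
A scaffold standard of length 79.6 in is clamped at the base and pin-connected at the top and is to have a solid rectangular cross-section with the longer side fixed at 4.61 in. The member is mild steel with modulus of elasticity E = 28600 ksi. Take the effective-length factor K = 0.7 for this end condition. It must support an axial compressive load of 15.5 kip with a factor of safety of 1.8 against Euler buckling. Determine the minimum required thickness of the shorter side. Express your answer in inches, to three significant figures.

b ≈ 0.928 in

Required P_cr = n·P = 1.8 × 15.5 = 27.90 kip
L_e = K·L = 0.7 × 79.6 = 55.72 in
Required I = P_cr·L_e²/(π²E) = 2.790×10^4 × 55.72² / (π² × 2.86×10^7) = 0.3069 in⁴
Rectangle, weak axis: I_min = h·b³/12 with h = 4.61 in fixed  ⇒  b = (12I/h)^(1/3) = 0.928 in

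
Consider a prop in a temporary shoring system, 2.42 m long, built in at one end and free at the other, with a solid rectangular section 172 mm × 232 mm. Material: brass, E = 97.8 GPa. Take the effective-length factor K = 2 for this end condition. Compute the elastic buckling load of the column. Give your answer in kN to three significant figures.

P_cr ≈ 4050 kN

Buckling occurs about the weak axis: I_min = h·b³/12 with b = 172 mm (the shorter side).
I_min = 232×172³/12 = 9.838×10^7 mm⁴
I = 9.838×10^7 mm⁴ = 9.838×10^-5 m⁴
Effective length L_e = K·L = 2 × 2.42 = 4.840 m
P_cr = π²EI / L_e² = π² × 97.8×10⁹ × 9.838×10^-5 / 4.840² = 4.054×10^6 N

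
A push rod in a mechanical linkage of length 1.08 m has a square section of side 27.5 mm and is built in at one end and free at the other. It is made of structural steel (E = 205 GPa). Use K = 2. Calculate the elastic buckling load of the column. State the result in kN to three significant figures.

I = a⁴/12 = 27.5⁴/12 = 4.766×10^4 mm⁴
I = 4.766×10^4 mm⁴ = 4.766×10^-8 m⁴
Effective length L_e = K·L = 2 × 1.08 = 2.160 m
P_cr = π²EI / L_e² = π² × 205×10⁹ × 4.766×10^-8 / 2.160² = 2.067×10^4 N

P_cr ≈ 20.7 kN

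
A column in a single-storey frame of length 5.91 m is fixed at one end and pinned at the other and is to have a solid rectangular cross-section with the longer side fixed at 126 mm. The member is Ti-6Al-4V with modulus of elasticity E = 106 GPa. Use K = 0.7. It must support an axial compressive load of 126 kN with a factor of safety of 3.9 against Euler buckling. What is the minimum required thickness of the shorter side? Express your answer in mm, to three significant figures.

b ≈ 91.5 mm

Required P_cr = n·P = 3.9 × 126 = 491.4 kN
L_e = K·L = 0.7 × 5.91 = 4.137 m
Required I = P_cr·L_e²/(π²E) = 4.914×10^5 × 4.137² / (π² × 1.06×10^11) = 8.039×10^-6 m⁴
I_req = 8.039×10^6 mm⁴
Rectangle, weak axis: I_min = h·b³/12 with h = 126 mm fixed  ⇒  b = (12I/h)^(1/3) = 91.5 mm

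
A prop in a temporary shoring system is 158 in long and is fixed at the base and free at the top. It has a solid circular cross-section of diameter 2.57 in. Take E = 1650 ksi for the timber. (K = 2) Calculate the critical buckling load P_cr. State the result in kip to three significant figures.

I = πd⁴/64 = π×2.57⁴/64 = 2.141 in⁴
Effective length L_e = K·L = 2 × 158 = 316.0 in
P_cr = π²EI / L_e² = π² × 1650×10³ × 2.141 / 316.0² = 349.2 lb

P_cr ≈ 0.349 kip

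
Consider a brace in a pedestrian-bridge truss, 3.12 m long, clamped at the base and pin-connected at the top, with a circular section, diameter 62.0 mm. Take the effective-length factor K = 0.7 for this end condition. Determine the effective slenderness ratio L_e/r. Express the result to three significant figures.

I = πd⁴/64 = π×62.0⁴/64 = 7.253×10^5 mm⁴
A = 3.019×10^3 mm²;  r_min = √(I/A) = √(7.253×10^5/3.019×10^3) = 15.50 mm
L_e = K·L = 0.7 × 3.12 m = 2.184 m = 2184.0 mm
λ = L_e / r_min = 2184.0 / 15.50 = 141

λ ≈ 141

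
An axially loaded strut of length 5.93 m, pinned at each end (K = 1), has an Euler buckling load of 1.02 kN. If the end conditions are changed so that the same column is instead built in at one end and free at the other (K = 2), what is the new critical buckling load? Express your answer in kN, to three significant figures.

P_cr ∝ 1/K², so P_cr,new = P_cr,old × (K_old/K_new)² = 1.02 × (1/2)²
= 1.02 × 0.2500 = 0.255 kN

P_cr ≈ 0.255 kN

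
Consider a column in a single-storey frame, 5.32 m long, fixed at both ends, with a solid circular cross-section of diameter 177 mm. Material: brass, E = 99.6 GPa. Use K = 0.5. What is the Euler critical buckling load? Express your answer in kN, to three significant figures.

I = πd⁴/64 = π×177⁴/64 = 4.818×10^7 mm⁴
I = 4.818×10^7 mm⁴ = 4.818×10^-5 m⁴
Effective length L_e = K·L = 0.5 × 5.32 = 2.660 m
P_cr = π²EI / L_e² = π² × 99.6×10⁹ × 4.818×10^-5 / 2.660² = 6.694×10^6 N

P_cr ≈ 6690 kN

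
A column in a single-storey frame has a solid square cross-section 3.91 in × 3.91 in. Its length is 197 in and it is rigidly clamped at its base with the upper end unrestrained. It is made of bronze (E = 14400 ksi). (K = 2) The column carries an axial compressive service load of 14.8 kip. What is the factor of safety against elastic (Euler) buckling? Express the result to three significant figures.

I = a⁴/12 = 3.91⁴/12 = 19.48 in⁴
Effective length L_e = K·L = 2 × 197 = 394.0 in
P_cr = π²EI / L_e² = π² × 14400×10³ × 19.48 / 394.0² = 1.783×10^4 lb
Factor of safety n = P_cr / P = 17.832 / 14.8 = 1.20

n ≈ 1.20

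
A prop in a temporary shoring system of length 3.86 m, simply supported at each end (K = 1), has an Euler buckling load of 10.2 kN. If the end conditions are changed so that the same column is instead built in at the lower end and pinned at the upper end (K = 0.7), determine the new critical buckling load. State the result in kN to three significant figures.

P_cr ∝ 1/K², so P_cr,new = P_cr,old × (K_old/K_new)² = 10.2 × (1/0.7)²
= 10.2 × 2.041 = 20.8 kN

P_cr ≈ 20.8 kN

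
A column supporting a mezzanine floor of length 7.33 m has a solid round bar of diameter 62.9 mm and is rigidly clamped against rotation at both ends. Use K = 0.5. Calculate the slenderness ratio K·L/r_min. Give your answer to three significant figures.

For a solid circle r = d/4 = 62.9/4 = 15.72 mm
L_e = K·L = 0.5 × 7.33 m = 3.665 m = 3665.0 mm
λ = L_e / r_min = 3665.0 / 15.73 = 233

λ ≈ 233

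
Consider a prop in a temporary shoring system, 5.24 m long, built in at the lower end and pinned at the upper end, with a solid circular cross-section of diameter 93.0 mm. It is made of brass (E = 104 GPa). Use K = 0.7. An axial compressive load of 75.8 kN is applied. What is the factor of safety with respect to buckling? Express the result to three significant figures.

I = πd⁴/64 = π×93.0⁴/64 = 3.672×10^6 mm⁴
I = 3.672×10^6 mm⁴ = 3.672×10^-6 m⁴
Effective length L_e = K·L = 0.7 × 5.24 = 3.668 m
P_cr = π²EI / L_e² = π² × 104×10⁹ × 3.672×10^-6 / 3.668² = 2.801×10^5 N
Factor of safety n = P_cr / P = 280.14 / 75.8 = 3.70

n ≈ 3.70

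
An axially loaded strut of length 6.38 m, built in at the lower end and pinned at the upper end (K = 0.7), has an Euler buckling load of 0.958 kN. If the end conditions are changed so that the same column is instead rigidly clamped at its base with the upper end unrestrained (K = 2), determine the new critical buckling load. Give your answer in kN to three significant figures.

P_cr ≈ 0.117 kN

P_cr ∝ 1/K², so P_cr,new = P_cr,old × (K_old/K_new)² = 0.958 × (0.7/2)²
= 0.958 × 0.1225 = 0.117 kN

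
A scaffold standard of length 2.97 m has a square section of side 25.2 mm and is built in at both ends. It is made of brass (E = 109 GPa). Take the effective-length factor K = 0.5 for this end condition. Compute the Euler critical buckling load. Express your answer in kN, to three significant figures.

I = a⁴/12 = 25.2⁴/12 = 3.361×10^4 mm⁴
I = 3.361×10^4 mm⁴ = 3.361×10^-8 m⁴
Effective length L_e = K·L = 0.5 × 2.97 = 1.485 m
P_cr = π²EI / L_e² = π² × 109×10⁹ × 3.361×10^-8 / 1.485² = 1.639×10^4 N

P_cr ≈ 16.4 kN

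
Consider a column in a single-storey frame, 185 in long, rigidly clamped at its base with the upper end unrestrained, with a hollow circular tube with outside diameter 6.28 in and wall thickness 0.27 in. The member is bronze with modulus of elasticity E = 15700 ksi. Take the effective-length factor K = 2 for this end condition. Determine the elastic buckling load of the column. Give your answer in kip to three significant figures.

P_cr ≈ 26.1 kip

Inner diameter d_i = 6.28 − 2×0.27 = 5.740 in
I = π(d_o⁴ − d_i⁴)/64 = π(6.28⁴ − 5.740⁴)/64 = 23.06 in⁴
Effective length L_e = K·L = 2 × 185 = 370.0 in
P_cr = π²EI / L_e² = π² × 15700×10³ × 23.06 / 370.0² = 2.610×10^4 lb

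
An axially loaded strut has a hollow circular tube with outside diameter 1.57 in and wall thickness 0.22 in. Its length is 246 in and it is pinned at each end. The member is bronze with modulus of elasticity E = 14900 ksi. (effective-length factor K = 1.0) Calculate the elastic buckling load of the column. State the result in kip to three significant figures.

Inner diameter d_i = 1.57 − 2×0.22 = 1.130 in
I = π(d_o⁴ − d_i⁴)/64 = π(1.57⁴ − 1.130⁴)/64 = 0.2182 in⁴
Effective length L_e = K·L = 1 × 246 = 246.0 in
P_cr = π²EI / L_e² = π² × 14900×10³ × 0.2182 / 246.0² = 530.3 lb

P_cr ≈ 0.530 kip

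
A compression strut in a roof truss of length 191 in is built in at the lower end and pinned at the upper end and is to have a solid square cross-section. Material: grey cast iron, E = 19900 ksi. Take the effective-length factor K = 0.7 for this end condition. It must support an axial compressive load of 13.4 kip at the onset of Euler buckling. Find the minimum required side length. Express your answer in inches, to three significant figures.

a ≈ 1.96 in

L_e = K·L = 0.7 × 191 = 133.7 in
Required I = P_cr·L_e²/(π²E) = 1.340×10^4 × 133.7² / (π² × 1.99×10^7) = 1.220 in⁴
Solid square: I = a⁴/12  ⇒  a = (12I)^(1/4) = (12×1.220)^(1/4) = 1.96 in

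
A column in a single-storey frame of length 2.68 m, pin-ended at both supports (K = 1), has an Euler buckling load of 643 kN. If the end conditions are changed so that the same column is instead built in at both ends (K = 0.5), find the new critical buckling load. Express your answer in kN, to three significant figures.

P_cr ∝ 1/K², so P_cr,new = P_cr,old × (K_old/K_new)² = 643 × (1/0.5)²
= 643 × 4.000 = 2570 kN

P_cr ≈ 2570 kN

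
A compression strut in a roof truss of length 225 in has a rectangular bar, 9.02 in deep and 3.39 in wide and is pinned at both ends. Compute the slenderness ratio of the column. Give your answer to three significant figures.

Buckling occurs about the weak axis: I_min = h·b³/12 with b = 3.39 in (the shorter side).
I_min = 9.02×3.39³/12 = 29.28 in⁴
A = 30.58 in²;  r_min = √(I/A) = √(29.28/30.58) = 0.9786 in
L_e = K·L = 1 × 225 = 225.0 in
λ = L_e / r_min = 225.00 / 0.9786 = 230

λ ≈ 230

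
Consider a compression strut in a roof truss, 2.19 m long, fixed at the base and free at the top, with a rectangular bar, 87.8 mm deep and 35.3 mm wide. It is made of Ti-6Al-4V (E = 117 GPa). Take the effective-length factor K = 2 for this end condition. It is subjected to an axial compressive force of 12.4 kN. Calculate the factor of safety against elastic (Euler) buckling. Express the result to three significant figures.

n ≈ 1.56

Buckling occurs about the weak axis: I_min = h·b³/12 with b = 35.3 mm (the shorter side).
I_min = 87.8×35.3³/12 = 3.218×10^5 mm⁴
I = 3.218×10^5 mm⁴ = 3.218×10^-7 m⁴
Effective length L_e = K·L = 2 × 2.19 = 4.380 m
P_cr = π²EI / L_e² = π² × 117×10⁹ × 3.218×10^-7 / 4.380² = 1.937×10^4 N
Factor of safety n = P_cr / P = 19.372 / 12.4 = 1.56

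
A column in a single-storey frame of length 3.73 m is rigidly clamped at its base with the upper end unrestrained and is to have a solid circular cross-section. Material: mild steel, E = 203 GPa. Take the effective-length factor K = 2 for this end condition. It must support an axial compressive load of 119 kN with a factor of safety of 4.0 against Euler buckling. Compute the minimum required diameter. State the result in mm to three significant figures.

Required P_cr = n·P = 4.0 × 119 = 476.0 kN
L_e = K·L = 2 × 3.73 = 7.460 m
Required I = P_cr·L_e²/(π²E) = 4.760×10^5 × 7.460² / (π² × 2.03×10^11) = 1.322×10^-5 m⁴
I_req = 1.322×10^7 mm⁴
Solid circle: I = πd⁴/64  ⇒  d = (64I/π)^(1/4) = (64×1.322×10^7/π)^(1/4) = 128 mm

d ≈ 128 mm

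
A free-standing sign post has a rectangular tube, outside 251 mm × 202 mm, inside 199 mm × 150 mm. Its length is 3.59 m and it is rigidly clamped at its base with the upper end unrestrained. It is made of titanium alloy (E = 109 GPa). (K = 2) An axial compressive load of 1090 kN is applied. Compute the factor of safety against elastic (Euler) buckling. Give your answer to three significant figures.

Weak-axis I_min = (h_o·b_o³ − h_i·b_i³)/12 with b_o = 202, b_i = 150.0 mm (shorter outer/inner sides).
I_min = (251×202³ − 199.0×150.0³)/12 = 1.164×10^8 mm⁴
I = 1.164×10^8 mm⁴ = 1.164×10^-4 m⁴
Effective length L_e = K·L = 2 × 3.59 = 7.180 m
P_cr = π²EI / L_e² = π² × 109×10⁹ × 1.164×10^-4 / 7.180² = 2.430×10^6 N
Factor of safety n = P_cr / P = 2429.7 / 1090 = 2.23

n ≈ 2.23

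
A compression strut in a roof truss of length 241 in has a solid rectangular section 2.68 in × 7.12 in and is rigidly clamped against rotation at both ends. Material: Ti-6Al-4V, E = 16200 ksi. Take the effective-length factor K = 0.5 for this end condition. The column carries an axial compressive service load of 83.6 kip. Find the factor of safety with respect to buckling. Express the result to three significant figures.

Buckling occurs about the weak axis: I_min = h·b³/12 with b = 2.68 in (the shorter side).
I_min = 7.12×2.68³/12 = 11.42 in⁴
Effective length L_e = K·L = 0.5 × 241 = 120.5 in
P_cr = π²EI / L_e² = π² × 16200×10³ × 11.42 / 120.5² = 1.258×10^5 lb
Factor of safety n = P_cr / P = 125.76 / 83.6 = 1.50

n ≈ 1.50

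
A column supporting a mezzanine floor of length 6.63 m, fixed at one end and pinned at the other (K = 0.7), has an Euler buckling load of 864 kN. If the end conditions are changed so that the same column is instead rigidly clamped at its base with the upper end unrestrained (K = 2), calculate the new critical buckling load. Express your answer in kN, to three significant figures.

P_cr ≈ 106 kN

P_cr ∝ 1/K², so P_cr,new = P_cr,old × (K_old/K_new)² = 864 × (0.7/2)²
= 864 × 0.1225 = 106 kN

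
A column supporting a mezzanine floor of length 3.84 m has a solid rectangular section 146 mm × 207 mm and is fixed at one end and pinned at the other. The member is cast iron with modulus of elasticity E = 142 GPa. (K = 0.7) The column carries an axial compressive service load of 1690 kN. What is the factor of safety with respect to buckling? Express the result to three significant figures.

n ≈ 6.16

Buckling occurs about the weak axis: I_min = h·b³/12 with b = 146 mm (the shorter side).
I_min = 207×146³/12 = 5.368×10^7 mm⁴
I = 5.368×10^7 mm⁴ = 5.368×10^-5 m⁴
Effective length L_e = K·L = 0.7 × 3.84 = 2.688 m
P_cr = π²EI / L_e² = π² × 142×10⁹ × 5.368×10^-5 / 2.688² = 1.041×10^7 N
Factor of safety n = P_cr / P = 10413 / 1690 = 6.16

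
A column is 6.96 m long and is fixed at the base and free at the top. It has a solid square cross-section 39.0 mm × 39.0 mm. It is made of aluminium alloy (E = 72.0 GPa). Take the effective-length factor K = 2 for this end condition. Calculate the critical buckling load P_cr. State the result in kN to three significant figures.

P_cr ≈ 0.707 kN

I = a⁴/12 = 39.0⁴/12 = 1.928×10^5 mm⁴
I = 1.928×10^5 mm⁴ = 1.928×10^-7 m⁴
Effective length L_e = K·L = 2 × 6.96 = 13.92 m
P_cr = π²EI / L_e² = π² × 72.0×10⁹ × 1.928×10^-7 / 13.92² = 707.0 N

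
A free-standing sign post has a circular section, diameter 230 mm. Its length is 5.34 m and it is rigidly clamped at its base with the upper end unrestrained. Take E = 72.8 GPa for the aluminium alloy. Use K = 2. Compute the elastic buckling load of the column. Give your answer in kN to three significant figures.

P_cr ≈ 865 kN

I = πd⁴/64 = π×230⁴/64 = 1.374×10^8 mm⁴
I = 1.374×10^8 mm⁴ = 1.374×10^-4 m⁴
Effective length L_e = K·L = 2 × 5.34 = 10.68 m
P_cr = π²EI / L_e² = π² × 72.8×10⁹ × 1.374×10^-4 / 10.68² = 8.653×10^5 N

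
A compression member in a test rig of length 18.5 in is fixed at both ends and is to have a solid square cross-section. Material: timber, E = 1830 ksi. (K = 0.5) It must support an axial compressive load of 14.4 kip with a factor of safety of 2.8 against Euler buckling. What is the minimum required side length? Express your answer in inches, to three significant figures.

a ≈ 1.23 in

Required P_cr = n·P = 2.8 × 14.4 = 40.32 kip
L_e = K·L = 0.5 × 18.5 = 9.250 in
Required I = P_cr·L_e²/(π²E) = 4.032×10^4 × 9.250² / (π² × 1.83×10^6) = 0.1910 in⁴
Solid square: I = a⁴/12  ⇒  a = (12I)^(1/4) = (12×0.1910)^(1/4) = 1.23 in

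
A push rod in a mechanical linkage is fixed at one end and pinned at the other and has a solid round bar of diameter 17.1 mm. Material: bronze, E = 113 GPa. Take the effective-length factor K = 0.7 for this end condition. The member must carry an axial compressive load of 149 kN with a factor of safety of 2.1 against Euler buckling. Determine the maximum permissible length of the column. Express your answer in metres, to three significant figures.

L_max ≈ 0.175 m

I = πd⁴/64 = π×17.1⁴/64 = 4.197×10^3 mm⁴
I = 4.197×10^-9 m⁴
Required critical load P_cr = n·P = 2.1 × 149 = 312.9 kN = 3.129×10^5 N
From P_cr = π²EI/(K·L)²:  L = (1/K)·√(π²EI/P_cr) = (1/0.7)·√(π²×1.13×10^11×4.197×10^-9/3.129×10^5)
L = 0.175 m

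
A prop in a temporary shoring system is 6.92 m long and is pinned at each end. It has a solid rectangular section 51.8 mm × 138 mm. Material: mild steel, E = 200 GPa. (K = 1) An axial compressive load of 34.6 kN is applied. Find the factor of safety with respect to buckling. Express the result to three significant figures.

Buckling occurs about the weak axis: I_min = h·b³/12 with b = 51.8 mm (the shorter side).
I_min = 138×51.8³/12 = 1.598×10^6 mm⁴
I = 1.598×10^6 mm⁴ = 1.598×10^-6 m⁴
Effective length L_e = K·L = 1 × 6.92 = 6.920 m
P_cr = π²EI / L_e² = π² × 200×10⁹ × 1.598×10^-6 / 6.920² = 6.589×10^4 N
Factor of safety n = P_cr / P = 65.888 / 34.6 = 1.90

n ≈ 1.90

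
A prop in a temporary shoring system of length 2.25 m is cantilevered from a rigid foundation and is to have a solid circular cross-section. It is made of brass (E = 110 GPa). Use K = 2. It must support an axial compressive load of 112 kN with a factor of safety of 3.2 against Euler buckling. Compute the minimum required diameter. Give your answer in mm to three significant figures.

d ≈ 108 mm

Required P_cr = n·P = 3.2 × 112 = 358.4 kN
L_e = K·L = 2 × 2.25 = 4.500 m
Required I = P_cr·L_e²/(π²E) = 3.584×10^5 × 4.500² / (π² × 1.10×10^11) = 6.685×10^-6 m⁴
I_req = 6.685×10^6 mm⁴
Solid circle: I = πd⁴/64  ⇒  d = (64I/π)^(1/4) = (64×6.685×10^6/π)^(1/4) = 108 mm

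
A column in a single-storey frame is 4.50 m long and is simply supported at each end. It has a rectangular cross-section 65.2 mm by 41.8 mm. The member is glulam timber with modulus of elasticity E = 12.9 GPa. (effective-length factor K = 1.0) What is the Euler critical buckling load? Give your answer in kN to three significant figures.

Buckling occurs about the weak axis: I_min = h·b³/12 with b = 41.8 mm (the shorter side).
I_min = 65.2×41.8³/12 = 3.968×10^5 mm⁴
I = 3.968×10^5 mm⁴ = 3.968×10^-7 m⁴
Effective length L_e = K·L = 1 × 4.50 = 4.500 m
P_cr = π²EI / L_e² = π² × 12.9×10⁹ × 3.968×10^-7 / 4.500² = 2.495×10^3 N

P_cr ≈ 2.49 kN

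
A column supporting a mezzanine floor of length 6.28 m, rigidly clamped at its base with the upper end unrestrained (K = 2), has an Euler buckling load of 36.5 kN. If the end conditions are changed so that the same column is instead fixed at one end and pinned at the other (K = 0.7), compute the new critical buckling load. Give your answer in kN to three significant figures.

P_cr ≈ 298 kN

P_cr ∝ 1/K², so P_cr,new = P_cr,old × (K_old/K_new)² = 36.5 × (2/0.7)²
= 36.5 × 8.163 = 298 kN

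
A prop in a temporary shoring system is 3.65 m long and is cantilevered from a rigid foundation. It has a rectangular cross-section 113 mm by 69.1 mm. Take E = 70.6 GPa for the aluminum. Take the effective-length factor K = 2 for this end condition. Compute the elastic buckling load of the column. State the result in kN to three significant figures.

Buckling occurs about the weak axis: I_min = h·b³/12 with b = 69.1 mm (the shorter side).
I_min = 113×69.1³/12 = 3.107×10^6 mm⁴
I = 3.107×10^6 mm⁴ = 3.107×10^-6 m⁴
Effective length L_e = K·L = 2 × 3.65 = 7.300 m
P_cr = π²EI / L_e² = π² × 70.6×10⁹ × 3.107×10^-6 / 7.300² = 4.062×10^4 N

P_cr ≈ 40.6 kN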